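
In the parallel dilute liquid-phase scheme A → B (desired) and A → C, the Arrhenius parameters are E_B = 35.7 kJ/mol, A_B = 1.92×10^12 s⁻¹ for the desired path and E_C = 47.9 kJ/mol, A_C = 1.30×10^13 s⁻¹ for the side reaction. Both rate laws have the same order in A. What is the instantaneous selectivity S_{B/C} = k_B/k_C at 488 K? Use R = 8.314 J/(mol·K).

2.99

Since both paths have the same order in A, the concentration cancels and S_{B/C} = k_B/k_C = (A_B/A_C)·exp[(E_C−E_B)/(RT)].
(E_C−E_B)/(RT) = (47.9−35.7)×10³/(8.314×488) = 12200/4057 = 3.007.
k_B/k_C = (1.92×10^12/1.30×10^13)·exp(3.007) = 0.1477 × 20.23 = 2.99.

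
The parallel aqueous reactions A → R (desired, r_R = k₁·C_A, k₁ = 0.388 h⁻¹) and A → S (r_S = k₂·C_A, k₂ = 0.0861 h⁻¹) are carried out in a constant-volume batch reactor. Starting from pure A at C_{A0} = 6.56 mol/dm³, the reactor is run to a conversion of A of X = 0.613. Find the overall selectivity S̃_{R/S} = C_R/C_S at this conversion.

C_A = C_{A0}(1−X) = 2.539 mol/dm³.
Both paths are first order in A, so the instantaneous fraction to R is constant: dC_R/d(−C_A) = k₁/(k₁+k₂) = 0.8184.
C_R = 0.8184·(C_{A0}−C_A) = 0.8184×4.021 = 3.29 mol/dm³.
C_S = (C_{A0}−C_A)−C_R = 0.7303 mol/dm³; S̃_{R/S} = 3.291/0.7303 = 4.51.

4.51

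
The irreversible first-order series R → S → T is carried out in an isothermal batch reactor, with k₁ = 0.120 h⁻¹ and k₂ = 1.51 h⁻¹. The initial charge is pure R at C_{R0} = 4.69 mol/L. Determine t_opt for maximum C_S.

1.82 h

The intermediate peaks when r₁ = r₂, i.e. k₁e^(−k₁t) = k₂e^(−k₂t), giving t_opt = ln(k₂/k₁)/(k₂−k₁).
= ln(1.51/0.120)/(1.51−0.120) = ln(12.58)/1.390 = 2.532/1.390 = 1.82 h.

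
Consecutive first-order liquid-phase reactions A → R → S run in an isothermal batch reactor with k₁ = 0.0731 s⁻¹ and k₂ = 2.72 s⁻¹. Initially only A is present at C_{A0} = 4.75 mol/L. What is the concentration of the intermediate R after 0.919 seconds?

0.112 mol/L

For first-order series with pure A initially, C_R(t) = k₁C_{A0}/(k₂−k₁)·(e^(−k₁t) − e^(−k₂t)).
e^(−k₁t) = e^(−0.0731×0.919) = e^(−0.06718) = 0.9350; e^(−k₂t) = e^(−2.500) = 0.08211.
C_R = 0.0731×4.75/(2.72−0.0731) × (0.9350−0.08211) = 0.1312×0.8529 = 0.1119 mol/L.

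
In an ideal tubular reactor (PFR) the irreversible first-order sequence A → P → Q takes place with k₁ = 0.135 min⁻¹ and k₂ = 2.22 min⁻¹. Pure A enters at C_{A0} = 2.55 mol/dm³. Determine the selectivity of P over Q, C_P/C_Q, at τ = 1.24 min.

The intermediate concentration in a first-order A→B→C sequence is C_P = k₁C_{A0}(e^(−k₁τ) − e^(−k₂τ))/(k₂−k₁).
e^(−k₁τ) = e^(−0.135×1.24) = e^(−0.1674) = 0.8459; e^(−k₂τ) = e^(−2.753) = 0.06375.
C_P = 0.135×2.55/(2.22−0.135) × (0.8459−0.06375) = 0.1651×0.7821 = 0.1291 mol/dm³.
C_A = C_{A0}e^(−k₁τ) = 2.157 mol/dm³, so C_Q = C_{A0}−C_A−C_P = 0.2639 mol/dm³; C_P/C_Q = 0.489.

0.489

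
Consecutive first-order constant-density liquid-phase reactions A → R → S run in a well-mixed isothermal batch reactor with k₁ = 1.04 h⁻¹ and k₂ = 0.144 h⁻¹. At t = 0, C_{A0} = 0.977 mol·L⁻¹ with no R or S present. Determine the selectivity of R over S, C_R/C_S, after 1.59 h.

Solving the coupled first-order balances gives C_R(t) = [k₁/(k₂−k₁)]·C_{A0}·(e^(−k₁t) − e^(−k₂t)).
e^(−k₁t) = e^(−1.04×1.59) = e^(−1.654) = 0.1914; e^(−k₂t) = e^(−0.2290) = 0.7954.
C_R = 1.04×0.977/(0.144−1.04) × (0.1914−0.7954) = (-1.134)×(-0.6040) = 0.6849 mol·L⁻¹.
C_A = C_{A0}e^(−k₁t) = 0.1870 mol·L⁻¹, so C_S = C_{A0}−C_A−C_R = 0.1051 mol·L⁻¹; C_R/C_S = 6.52.

6.52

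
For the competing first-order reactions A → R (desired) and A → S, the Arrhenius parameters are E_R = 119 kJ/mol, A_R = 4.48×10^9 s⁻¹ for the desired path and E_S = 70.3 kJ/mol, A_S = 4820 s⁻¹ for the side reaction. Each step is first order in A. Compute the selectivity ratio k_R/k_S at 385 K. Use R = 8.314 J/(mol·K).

0.229

k_R/k_S = (A_R/A_S)·exp[−(E_R−E_S)/(RT)] = (A_R/A_S)·exp[(E_S−E_R)/(RT)].
(E_S−E_R)/(RT) = (70.3−119)×10³/(8.314×385) = -48700/3201 = -15.21.
k_R/k_S = (4.48×10^9/4820)·exp(-15.21) = 9.295×10^5 × 2.468×10^-7 = 0.229.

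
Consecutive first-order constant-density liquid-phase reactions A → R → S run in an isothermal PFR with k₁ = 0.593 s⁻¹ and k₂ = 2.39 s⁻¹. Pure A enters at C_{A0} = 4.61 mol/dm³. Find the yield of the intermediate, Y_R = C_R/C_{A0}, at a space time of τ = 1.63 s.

0.119

For first-order series with pure A initially, C_R(τ) = k₁C_{A0}/(k₂−k₁)·(e^(−k₁τ) − e^(−k₂τ)).
e^(−k₁τ) = e^(−0.593×1.63) = e^(−0.9666) = 0.3804; e^(−k₂τ) = e^(−3.896) = 0.02033.
C_R = 0.593×4.61/(2.39−0.593) × (0.3804−0.02033) = 1.521×0.3600 = 0.5477 mol/dm³.
Y_R = C_R/C_{A0} = 0.5477/4.61 = 0.119.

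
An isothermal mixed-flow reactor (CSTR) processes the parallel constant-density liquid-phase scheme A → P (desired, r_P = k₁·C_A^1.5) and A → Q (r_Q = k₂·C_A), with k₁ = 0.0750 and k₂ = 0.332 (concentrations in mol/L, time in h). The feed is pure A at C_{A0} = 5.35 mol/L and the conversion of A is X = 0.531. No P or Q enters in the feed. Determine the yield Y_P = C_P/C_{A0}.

0.140

Exit C_A = C_{A0}(1−X) = 5.35×0.469 = 2.509 mol/L.
In a CSTR the entire volume is at exit conditions, so r_P = 0.0750×2.509^1.5 = 0.2981 and r_Q = 0.332×2.509 = 0.8330.
Fraction of consumed A going to P: r_P/(r_P+r_Q) = 0.2635.
C_P = 0.2635·C_{A0}·X = 0.2635×5.35×0.531 = 0.749 mol/L; Y_P = C_P/C_{A0} = 0.140.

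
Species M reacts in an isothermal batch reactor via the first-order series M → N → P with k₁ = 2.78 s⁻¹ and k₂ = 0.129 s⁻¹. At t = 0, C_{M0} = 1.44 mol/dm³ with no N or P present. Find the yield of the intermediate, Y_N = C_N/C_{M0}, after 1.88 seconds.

0.817

Solving the coupled first-order balances gives C_N(t) = [k₁/(k₂−k₁)]·C_{M0}·(e^(−k₁t) − e^(−k₂t)).
e^(−k₁t) = e^(−2.78×1.88) = e^(−5.226) = 0.005373; e^(−k₂t) = e^(−0.2425) = 0.7846.
C_N = 2.78×1.44/(0.129−2.78) × (0.005373−0.7846) = (-1.510)×(-0.7793) = 1.177 mol/dm³.
Y_N = C_N/C_{M0} = 1.177/1.44 = 0.817.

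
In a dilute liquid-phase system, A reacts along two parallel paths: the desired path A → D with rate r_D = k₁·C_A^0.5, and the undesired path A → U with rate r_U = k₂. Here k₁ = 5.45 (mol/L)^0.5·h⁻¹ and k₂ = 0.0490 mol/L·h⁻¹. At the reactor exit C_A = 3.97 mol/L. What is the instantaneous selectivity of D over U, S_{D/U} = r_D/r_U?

222

S_{D/U} = r_D/r_U = (k₁·C_A^0.5)/(k₂) = (k₁/k₂)·C_A^0.5.
= (5.45×3.970^0.5) / (0.0490) = 10.86/0.04900 = 222.
Since the desired path is higher order in A, keeping C_A high (PFR or concentrated feed) favours D.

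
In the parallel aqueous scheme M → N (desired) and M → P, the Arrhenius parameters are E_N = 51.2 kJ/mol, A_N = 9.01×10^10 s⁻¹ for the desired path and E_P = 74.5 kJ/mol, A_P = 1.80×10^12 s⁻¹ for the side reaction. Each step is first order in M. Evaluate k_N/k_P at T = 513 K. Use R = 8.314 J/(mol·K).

k_N/k_P = (A_N/A_P)·exp[−(E_N−E_P)/(RT)] = (A_N/A_P)·exp[(E_P−E_N)/(RT)].
(E_P−E_N)/(RT) = (74.5−51.2)×10³/(8.314×513) = 23300/4265 = 5.463.
k_N/k_P = (9.01×10^10/1.80×10^12)·exp(5.463) = 0.05006 × 235.8 = 11.8.

11.8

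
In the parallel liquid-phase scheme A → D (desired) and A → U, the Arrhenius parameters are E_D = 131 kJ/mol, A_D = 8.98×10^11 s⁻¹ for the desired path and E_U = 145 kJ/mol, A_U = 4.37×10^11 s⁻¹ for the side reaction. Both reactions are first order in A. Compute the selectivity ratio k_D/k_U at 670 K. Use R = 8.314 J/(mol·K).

With equal orders, S_{D/U} = k_D/k_U = (A_D/A_U)·exp[(E_U−E_D)/(RT)].
(E_U−E_D)/(RT) = (145−131)×10³/(8.314×670) = 14000/5570 = 2.513.
k_D/k_U = (8.98×10^11/4.37×10^11)·exp(2.513) = 2.055 × 12.35 = 25.4.

25.4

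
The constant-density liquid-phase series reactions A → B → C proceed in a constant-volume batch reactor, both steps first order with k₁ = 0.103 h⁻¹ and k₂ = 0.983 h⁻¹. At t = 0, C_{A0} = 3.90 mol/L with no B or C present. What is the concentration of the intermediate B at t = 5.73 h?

Solving the coupled first-order balances gives C_B(t) = [k₁/(k₂−k₁)]·C_{A0}·(e^(−k₁t) − e^(−k₂t)).
e^(−k₁t) = e^(−0.103×5.73) = e^(−0.5902) = 0.5542; e^(−k₂t) = e^(−5.633) = 0.003579.
C_B = 0.103×3.90/(0.983−0.103) × (0.5542−0.003579) = 0.4565×0.5506 = 0.2514 mol/L.

0.251 mol/L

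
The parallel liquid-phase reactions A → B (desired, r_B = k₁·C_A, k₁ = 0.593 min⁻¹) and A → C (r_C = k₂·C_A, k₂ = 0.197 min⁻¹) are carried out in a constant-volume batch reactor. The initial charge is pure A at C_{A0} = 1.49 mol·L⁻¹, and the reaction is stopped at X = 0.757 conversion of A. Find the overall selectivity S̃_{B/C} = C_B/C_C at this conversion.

3.01

C_A = C_{A0}(1−X) = 0.3621 mol·L⁻¹.
Both paths are first order in A, so the instantaneous fraction to B is constant: dC_B/d(−C_A) = k₁/(k₁+k₂) = 0.7506.
C_B = 0.7506·(C_{A0}−C_A) = 0.7506×1.128 = 0.847 mol·L⁻¹.
C_C = (C_{A0}−C_A)−C_B = 0.2813 mol·L⁻¹; S̃_{B/C} = 0.8467/0.2813 = 3.01.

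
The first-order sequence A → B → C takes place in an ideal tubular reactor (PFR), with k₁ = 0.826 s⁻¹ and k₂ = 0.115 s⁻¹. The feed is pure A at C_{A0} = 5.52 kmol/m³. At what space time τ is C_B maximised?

The intermediate peaks when r₁ = r₂, i.e. k₁e^(−k₁τ) = k₂e^(−k₂τ), giving τ_opt = ln(k₂/k₁)/(k₂−k₁).
= ln(0.115/0.826)/(0.115−0.826) = ln(0.1392)/-0.7110 = -1.972/-0.7110 = 2.77 s.

2.77 s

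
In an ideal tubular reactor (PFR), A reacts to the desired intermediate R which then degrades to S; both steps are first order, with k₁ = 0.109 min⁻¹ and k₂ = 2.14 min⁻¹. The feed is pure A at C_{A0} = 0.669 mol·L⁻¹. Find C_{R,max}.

0.0290 mol·L⁻¹

At the optimum, C_{R,max}/C_{A0} = (k₁/k₂)^[k₂/(k₂−k₁)].
= (0.109/2.14)^(2.14/(2.14−0.109)) = (0.05093)^(1.054) = 0.04341.
C_{R,max} = 0.04341×0.669 = 0.0290 mol·L⁻¹.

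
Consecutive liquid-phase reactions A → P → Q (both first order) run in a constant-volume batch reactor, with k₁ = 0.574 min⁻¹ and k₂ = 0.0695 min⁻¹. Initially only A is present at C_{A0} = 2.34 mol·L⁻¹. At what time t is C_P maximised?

4.18 min

Setting dC_P/dt = 0 gives t_opt = ln(k₂/k₁)/(k₂−k₁).
= ln(0.0695/0.574)/(0.0695−0.574) = ln(0.1211)/-0.5045 = -2.111/-0.5045 = 4.18 min.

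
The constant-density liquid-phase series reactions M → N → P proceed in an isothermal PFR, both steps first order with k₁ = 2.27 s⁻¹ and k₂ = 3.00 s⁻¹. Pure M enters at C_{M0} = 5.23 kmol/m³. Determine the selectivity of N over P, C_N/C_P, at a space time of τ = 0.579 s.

0.649

The intermediate concentration in a first-order A→B→C sequence is C_N = k₁C_{M0}(e^(−k₁τ) − e^(−k₂τ))/(k₂−k₁).
e^(−k₁τ) = e^(−2.27×0.579) = e^(−1.314) = 0.2687; e^(−k₂τ) = e^(−1.737) = 0.1760.
C_N = 2.27×5.23/(3.00−2.27) × (0.2687−0.1760) = 16.26×0.09261 = 1.506 kmol/m³.
C_M = C_{M0}e^(−k₁τ) = 1.405 kmol/m³, so C_P = C_{M0}−C_M−C_N = 2.319 kmol/m³; C_N/C_P = 0.649.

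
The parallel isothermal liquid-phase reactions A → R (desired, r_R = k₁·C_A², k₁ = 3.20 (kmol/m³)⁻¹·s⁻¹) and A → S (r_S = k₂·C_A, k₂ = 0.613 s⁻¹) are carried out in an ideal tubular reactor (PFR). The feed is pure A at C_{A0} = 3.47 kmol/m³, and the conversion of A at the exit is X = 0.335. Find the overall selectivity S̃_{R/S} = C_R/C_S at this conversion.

C_A = C_{A0}(1−X) = 2.308 kmol/m³.
Along a PFR/batch, dC_S/dC_A = −r_S/(r_R+r_S) = −k₂/(k₂+k₁·C_A).
Integrating from C_{A0} to C_A: C_S = (0.613/3.20)·ln[(0.613+3.20·3.47)/(0.613+3.20·2.31)] = 0.1916·ln(11.72/7.997) = 0.07317 kmol/m³.
Then C_R = (C_{A0}−C_A) − C_S = 1.162 − 0.07317 = 1.089 kmol/m³.
S̃_{R/S} = C_R/C_S = 1.089/0.07317 = 14.9.

14.9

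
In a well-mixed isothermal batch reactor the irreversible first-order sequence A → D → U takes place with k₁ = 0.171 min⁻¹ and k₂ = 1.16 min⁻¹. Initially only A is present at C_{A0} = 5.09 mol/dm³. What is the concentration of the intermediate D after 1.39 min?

Solving the coupled first-order balances gives C_D(t) = [k₁/(k₂−k₁)]·C_{A0}·(e^(−k₁t) − e^(−k₂t)).
e^(−k₁t) = e^(−0.171×1.39) = e^(−0.2377) = 0.7884; e^(−k₂t) = e^(−1.612) = 0.1994.
C_D = 0.171×5.09/(1.16−0.171) × (0.7884−0.1994) = 0.8801×0.5890 = 0.5184 mol/dm³.

0.518 mol/dm³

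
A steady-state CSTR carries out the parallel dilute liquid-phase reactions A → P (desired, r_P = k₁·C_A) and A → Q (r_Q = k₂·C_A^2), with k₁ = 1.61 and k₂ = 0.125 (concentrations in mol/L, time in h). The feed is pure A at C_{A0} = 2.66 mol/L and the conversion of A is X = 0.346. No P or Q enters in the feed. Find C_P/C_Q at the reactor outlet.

7.40

Exit C_A = C_{A0}(1−X) = 2.66×0.654 = 1.740 mol/L.
Rates in a CSTR are evaluated at the outlet concentration: r_P = 1.61×1.740 = 2.801, r_Q = 0.125×1.740^2 = 0.3783.
Overall selectivity = C_P/C_Q = r_Pτ/(r_Qτ) = r_P/r_Q = 7.40.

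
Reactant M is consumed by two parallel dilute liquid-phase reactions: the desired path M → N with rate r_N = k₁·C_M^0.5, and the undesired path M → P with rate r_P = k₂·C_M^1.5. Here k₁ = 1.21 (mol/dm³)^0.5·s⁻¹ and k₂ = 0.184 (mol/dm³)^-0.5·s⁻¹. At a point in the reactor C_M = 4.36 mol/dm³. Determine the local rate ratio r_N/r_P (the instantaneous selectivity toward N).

1.51

S_{N/P} = r_N/r_P = (k₁·C_M^0.5)/(k₂·C_M^1.5) = (k₁/k₂)·C_M⁻¹.
= (1.21×4.360^0.5) / (0.184×4.360^1.5) = 2.527/1.675 = 1.51.
The undesired path is higher order in M, so low C_M (CSTR or dilute feed) favours N.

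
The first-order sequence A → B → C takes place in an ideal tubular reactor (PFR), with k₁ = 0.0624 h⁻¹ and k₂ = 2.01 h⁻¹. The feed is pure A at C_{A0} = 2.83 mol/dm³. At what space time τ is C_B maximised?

1.78 h

Setting dC_B/dτ = 0 gives τ_opt = ln(k₂/k₁)/(k₂−k₁).
= ln(2.01/0.0624)/(2.01−0.0624) = ln(32.21)/1.948 = 3.472/1.948 = 1.78 h.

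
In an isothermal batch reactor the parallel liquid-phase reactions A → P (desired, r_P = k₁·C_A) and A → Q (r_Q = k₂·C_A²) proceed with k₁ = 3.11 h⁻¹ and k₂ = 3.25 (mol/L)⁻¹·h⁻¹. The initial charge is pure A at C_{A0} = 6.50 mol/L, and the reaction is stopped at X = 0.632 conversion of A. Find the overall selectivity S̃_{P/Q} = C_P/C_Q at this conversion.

C_A = C_{A0}(1−X) = 2.392 mol/L.
Along a PFR/batch, dC_P/dC_A = −r_P/(r_P+r_Q) = −k₁/(k₁+k₂·C_A).
Integrating from C_{A0} to C_A: C_P = (3.11/3.25)·ln[(3.11+3.25·6.50)/(3.11+3.25·2.39)] = 0.9569·ln(24.23/10.88) = 0.7660 mol/L.
C_Q = (C_{A0}−C_A)−C_P = 3.342 mol/L; S̃_{P/Q} = 0.7660/3.342 = 0.229.

0.229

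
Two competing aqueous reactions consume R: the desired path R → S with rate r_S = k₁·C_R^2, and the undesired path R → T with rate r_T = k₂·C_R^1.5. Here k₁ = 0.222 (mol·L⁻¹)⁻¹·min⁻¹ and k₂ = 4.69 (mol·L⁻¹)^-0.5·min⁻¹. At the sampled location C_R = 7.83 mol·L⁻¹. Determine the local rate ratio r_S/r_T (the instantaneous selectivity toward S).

S_{S/T} = r_S/r_T = (k₁·C_R^2)/(k₂·C_R^1.5) = (k₁/k₂)·C_R^0.5.
= (0.222×7.830^2) / (4.69×7.830^1.5) = 13.61/102.8 = 0.132.

0.132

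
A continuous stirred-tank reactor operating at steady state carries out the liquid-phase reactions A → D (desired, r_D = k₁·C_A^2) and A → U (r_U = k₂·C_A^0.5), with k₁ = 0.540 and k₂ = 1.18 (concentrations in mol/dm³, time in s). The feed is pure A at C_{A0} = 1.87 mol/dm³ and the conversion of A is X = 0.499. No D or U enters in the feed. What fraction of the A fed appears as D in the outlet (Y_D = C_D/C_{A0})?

0.146

Exit C_A = C_{A0}(1−X) = 1.87×0.501 = 0.9369 mol/dm³.
A CSTR operates uniformly at the exit composition, giving r_D = 0.4740 and r_U = 1.142 (each k·C_A^n at C_A = 0.9369).
Fraction of consumed A going to D: r_D/(r_D+r_U) = 0.2933.
C_D = 0.2933·C_{A0}·X = 0.2933×1.87×0.499 = 0.274 mol/dm³; Y_D = C_D/C_{A0} = 0.146.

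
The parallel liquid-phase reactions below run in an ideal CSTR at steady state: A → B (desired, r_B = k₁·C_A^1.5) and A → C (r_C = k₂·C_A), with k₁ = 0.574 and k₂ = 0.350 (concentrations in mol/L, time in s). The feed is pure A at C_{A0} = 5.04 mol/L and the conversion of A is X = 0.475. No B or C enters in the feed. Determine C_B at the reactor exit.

1.74 mol/L

Exit C_A = C_{A0}(1−X) = 5.04×0.525 = 2.646 mol/L.
In a CSTR the entire volume is at exit conditions, so r_B = 0.574×2.646^1.5 = 2.471 and r_C = 0.350×2.646 = 0.9261.
Fraction of consumed A going to B: r_B/(r_B+r_C) = 0.7274.
C_B = 0.7274·C_{A0}·X = 0.7274×5.04×0.475 = 1.74 mol/L.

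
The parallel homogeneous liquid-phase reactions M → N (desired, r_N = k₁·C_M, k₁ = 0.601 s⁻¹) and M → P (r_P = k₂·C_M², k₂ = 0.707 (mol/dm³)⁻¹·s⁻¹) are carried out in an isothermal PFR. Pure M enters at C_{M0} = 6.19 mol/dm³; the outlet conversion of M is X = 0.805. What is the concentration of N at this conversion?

1.05 mol/dm³

C_M = C_{M0}(1−X) = 1.207 mol/dm³.
Along a PFR/batch, dC_N/dC_M = −r_N/(r_N+r_P) = −k₁/(k₁+k₂·C_M).
Integrating from C_{M0} to C_M: C_N = (0.601/0.707)·ln[(0.601+0.707·6.19)/(0.601+0.707·1.21)] = 0.8501·ln(4.977/1.454) = 1.046 mol/dm³.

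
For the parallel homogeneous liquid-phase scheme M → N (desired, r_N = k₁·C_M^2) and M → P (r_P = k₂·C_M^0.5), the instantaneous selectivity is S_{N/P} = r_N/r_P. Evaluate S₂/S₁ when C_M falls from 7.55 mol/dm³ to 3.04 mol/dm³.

S_{N/P} = (k₁/k₂)·C_M^1.5, so S₂/S₁ = (C_{M,2}/C_{M,1})^1.5.
= (3.04/7.55)^1.5 = (0.4026)^1.5 = 0.255.

0.255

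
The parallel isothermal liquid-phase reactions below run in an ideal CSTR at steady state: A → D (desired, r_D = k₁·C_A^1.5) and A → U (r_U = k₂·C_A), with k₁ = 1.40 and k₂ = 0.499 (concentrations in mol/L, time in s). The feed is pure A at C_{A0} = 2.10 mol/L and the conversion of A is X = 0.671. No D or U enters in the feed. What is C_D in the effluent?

0.986 mol/L

Exit C_A = C_{A0}(1−X) = 2.10×0.329 = 0.6909 mol/L.
Rates in a CSTR are evaluated at the outlet concentration: r_D = 1.40×0.6909^1.5 = 0.8040, r_U = 0.499×0.6909 = 0.3448.
Fraction of consumed A going to D: r_D/(r_D+r_U) = 0.6999.
C_D = 0.6999·C_{A0}·X = 0.6999×2.10×0.671 = 0.986 mol/L.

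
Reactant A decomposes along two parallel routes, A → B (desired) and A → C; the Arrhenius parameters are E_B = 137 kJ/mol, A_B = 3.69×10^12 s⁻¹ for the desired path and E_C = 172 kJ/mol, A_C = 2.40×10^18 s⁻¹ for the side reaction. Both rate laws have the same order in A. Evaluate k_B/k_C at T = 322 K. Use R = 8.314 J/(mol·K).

0.732

Since both paths have the same order in A, the concentration cancels and S_{B/C} = k_B/k_C = (A_B/A_C)·exp[(E_C−E_B)/(RT)].
(E_C−E_B)/(RT) = (172−137)×10³/(8.314×322) = 35000/2677 = 13.07.
k_B/k_C = (3.69×10^12/2.40×10^18)·exp(13.07) = 1.538×10^-6 × 4.763×10^5 = 0.732.
Since E_B < E_C, lowering the temperature improves selectivity toward B.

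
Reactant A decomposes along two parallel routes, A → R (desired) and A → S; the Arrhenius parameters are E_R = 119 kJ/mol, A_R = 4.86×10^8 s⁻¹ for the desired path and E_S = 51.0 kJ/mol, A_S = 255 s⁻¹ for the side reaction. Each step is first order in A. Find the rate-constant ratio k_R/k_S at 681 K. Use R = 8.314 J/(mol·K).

k_R/k_S = (A_R/A_S)·exp[−(E_R−E_S)/(RT)] = (A_R/A_S)·exp[(E_S−E_R)/(RT)].
(E_S−E_R)/(RT) = (51.0−119)×10³/(8.314×681) = -68000/5662 = -12.01.
k_R/k_S = (4.86×10^8/255)·exp(-12.01) = 1.906×10^6 × 6.082×10^-6 = 11.6.

11.6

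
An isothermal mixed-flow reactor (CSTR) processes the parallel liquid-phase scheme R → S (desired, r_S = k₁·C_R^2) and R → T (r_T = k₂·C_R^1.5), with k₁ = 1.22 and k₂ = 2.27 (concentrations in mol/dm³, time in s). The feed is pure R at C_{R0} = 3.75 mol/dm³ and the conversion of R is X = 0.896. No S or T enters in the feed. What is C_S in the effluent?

Exit C_R = C_{R0}(1−X) = 3.75×0.104 = 0.3900 mol/dm³.
Rates in a CSTR are evaluated at the outlet concentration: r_S = 1.22×0.3900^2 = 0.1856, r_T = 2.27×0.3900^1.5 = 0.5529.
Fraction of consumed R going to S: r_S/(r_S+r_T) = 0.2513.
C_S = 0.2513·C_{R0}·X = 0.2513×3.75×0.896 = 0.844 mol/dm³.

0.844 mol/dm³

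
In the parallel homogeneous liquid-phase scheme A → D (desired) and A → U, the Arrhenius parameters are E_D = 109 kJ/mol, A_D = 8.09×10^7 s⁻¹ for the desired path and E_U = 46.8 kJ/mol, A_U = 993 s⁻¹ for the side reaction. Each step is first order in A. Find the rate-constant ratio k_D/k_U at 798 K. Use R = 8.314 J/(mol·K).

6.91

Since both paths have the same order in A, the concentration cancels and S_{D/U} = k_D/k_U = (A_D/A_U)·exp[(E_U−E_D)/(RT)].
(E_U−E_D)/(RT) = (46.8−109)×10³/(8.314×798) = -62200/6635 = -9.375.
k_D/k_U = (8.09×10^7/993)·exp(-9.375) = 81470 × 8.481×10^-5 = 6.91.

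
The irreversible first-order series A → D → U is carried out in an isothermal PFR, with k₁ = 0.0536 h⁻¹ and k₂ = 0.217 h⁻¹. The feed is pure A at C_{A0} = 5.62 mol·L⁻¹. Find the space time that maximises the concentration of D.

The intermediate peaks when r₁ = r₂, i.e. k₁e^(−k₁τ) = k₂e^(−k₂τ), giving τ_opt = ln(k₂/k₁)/(k₂−k₁).
= ln(0.217/0.0536)/(0.217−0.0536) = ln(4.049)/0.1634 = 1.398/0.1634 = 8.56 h.

8.56 h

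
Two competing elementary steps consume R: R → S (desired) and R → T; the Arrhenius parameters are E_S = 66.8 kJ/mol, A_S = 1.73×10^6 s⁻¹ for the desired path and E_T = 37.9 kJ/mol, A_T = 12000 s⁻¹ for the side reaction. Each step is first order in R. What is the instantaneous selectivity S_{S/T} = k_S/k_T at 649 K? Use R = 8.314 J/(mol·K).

With equal orders, S_{S/T} = k_S/k_T = (A_S/A_T)·exp[(E_T−E_S)/(RT)].
(E_T−E_S)/(RT) = (37.9−66.8)×10³/(8.314×649) = -28900/5396 = -5.356.
k_S/k_T = (1.73×10^6/12000)·exp(-5.356) = 144.2 × 0.004720 = 0.680.
Since E_S > E_T, raising the temperature improves selectivity toward S.

0.680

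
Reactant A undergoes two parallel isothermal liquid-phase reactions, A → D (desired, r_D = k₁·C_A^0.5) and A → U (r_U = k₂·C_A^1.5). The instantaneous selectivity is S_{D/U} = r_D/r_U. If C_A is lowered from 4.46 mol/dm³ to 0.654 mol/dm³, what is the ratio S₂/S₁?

S_{D/U} = (k₁/k₂)·C_A⁻¹, so S₂/S₁ = (C_{A,2}/C_{A,1})⁻¹.
= 4.46/0.654 = 6.82.
Selectivity toward D rises as C_A falls — low-concentration operation is favoured.

6.82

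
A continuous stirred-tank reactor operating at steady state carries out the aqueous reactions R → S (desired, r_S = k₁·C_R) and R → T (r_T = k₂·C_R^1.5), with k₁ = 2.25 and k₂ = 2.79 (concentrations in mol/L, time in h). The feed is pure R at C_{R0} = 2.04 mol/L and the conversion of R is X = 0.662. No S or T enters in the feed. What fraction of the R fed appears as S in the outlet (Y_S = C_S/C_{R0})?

Exit C_R = C_{R0}(1−X) = 2.04×0.338 = 0.6895 mol/L.
A CSTR operates uniformly at the exit composition, giving r_S = 1.551 and r_T = 1.597 (each k·C_R^n at C_R = 0.6895).
Fraction of consumed R going to S: r_S/(r_S+r_T) = 0.4927.
C_S = 0.4927·C_{R0}·X = 0.4927×2.04×0.662 = 0.665 mol/L; Y_S = C_S/C_{R0} = 0.326.

0.326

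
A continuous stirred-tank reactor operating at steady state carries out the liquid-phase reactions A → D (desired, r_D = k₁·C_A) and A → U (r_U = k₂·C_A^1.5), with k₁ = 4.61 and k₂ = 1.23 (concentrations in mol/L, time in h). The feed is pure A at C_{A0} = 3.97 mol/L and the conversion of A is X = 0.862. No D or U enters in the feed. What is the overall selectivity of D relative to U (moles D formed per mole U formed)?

Exit C_A = C_{A0}(1−X) = 3.97×0.138 = 0.5479 mol/L.
A CSTR operates uniformly at the exit composition, giving r_D = 2.526 and r_U = 0.4988 (each k·C_A^n at C_A = 0.5479).
Overall selectivity = C_D/C_U = r_Dτ/(r_Uτ) = r_D/r_U = 5.06.

5.06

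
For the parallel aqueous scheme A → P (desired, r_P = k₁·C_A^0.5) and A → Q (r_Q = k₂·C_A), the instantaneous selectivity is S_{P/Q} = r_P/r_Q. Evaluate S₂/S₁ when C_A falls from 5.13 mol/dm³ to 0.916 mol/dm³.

S_{P/Q} = (k₁/k₂)·C_A^-0.5, so S₂/S₁ = (C_{A,2}/C_{A,1})^-0.5.
= (0.916/5.13)^(-0.5) = (0.1786)^(-0.5) = 2.37.

2.37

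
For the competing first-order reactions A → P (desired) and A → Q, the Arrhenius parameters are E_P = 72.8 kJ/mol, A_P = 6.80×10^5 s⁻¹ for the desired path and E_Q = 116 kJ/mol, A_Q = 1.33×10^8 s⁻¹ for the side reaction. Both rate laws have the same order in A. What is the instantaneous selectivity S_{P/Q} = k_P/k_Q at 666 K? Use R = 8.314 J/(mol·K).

With equal orders, S_{P/Q} = k_P/k_Q = (A_P/A_Q)·exp[(E_Q−E_P)/(RT)].
(E_Q−E_P)/(RT) = (116−72.8)×10³/(8.314×666) = 43200/5537 = 7.802.
k_P/k_Q = (6.80×10^5/1.33×10^8)·exp(7.802) = 0.005113 × 2445 = 12.5.
Since E_P < E_Q, lowering the temperature improves selectivity toward P.

12.5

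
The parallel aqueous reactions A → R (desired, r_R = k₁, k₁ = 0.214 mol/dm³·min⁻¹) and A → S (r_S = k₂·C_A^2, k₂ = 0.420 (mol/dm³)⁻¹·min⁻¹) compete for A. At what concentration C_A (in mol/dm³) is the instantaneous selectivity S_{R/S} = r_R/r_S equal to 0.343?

S_{R/S} = (k₁/k₂)·C_A^-2 ⇒ C_A = (S·k₂/k₁)^(-0.5).
= (0.343×0.420/0.214)^(-0.5) = (0.6732)^(-0.5) = 1.22 mol/dm³.

1.22 mol/dm³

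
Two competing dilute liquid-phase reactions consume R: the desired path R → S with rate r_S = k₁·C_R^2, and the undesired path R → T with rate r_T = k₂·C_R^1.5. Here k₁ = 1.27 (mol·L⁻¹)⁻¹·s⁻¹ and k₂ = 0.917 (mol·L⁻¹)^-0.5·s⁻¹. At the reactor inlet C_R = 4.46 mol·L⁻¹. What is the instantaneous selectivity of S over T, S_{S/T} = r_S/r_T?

2.92

S_{S/T} = r_S/r_T = (k₁·C_R^2)/(k₂·C_R^1.5) = (k₁/k₂)·C_R^0.5.
= (1.27×4.460^2) / (0.917×4.460^1.5) = 25.26/8.637 = 2.92.
Since the desired path is higher order in R, keeping C_R high (PFR or concentrated feed) favours S.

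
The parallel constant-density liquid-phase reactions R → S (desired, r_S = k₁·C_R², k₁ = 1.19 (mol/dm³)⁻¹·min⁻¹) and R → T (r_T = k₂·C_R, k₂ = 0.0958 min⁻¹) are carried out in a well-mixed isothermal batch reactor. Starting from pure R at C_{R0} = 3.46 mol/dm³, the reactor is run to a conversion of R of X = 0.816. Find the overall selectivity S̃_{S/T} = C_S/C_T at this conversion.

21.0

C_R = C_{R0}(1−X) = 0.6366 mol/dm³.
Along a PFR/batch, dC_T/dC_R = −r_T/(r_S+r_T) = −k₂/(k₂+k₁·C_R).
Integrating from C_{R0} to C_R: C_T = (0.0958/1.19)·ln[(0.0958+1.19·3.46)/(0.0958+1.19·0.637)] = 0.08050·ln(4.213/0.8534) = 0.1285 mol/dm³.
Then C_S = (C_{R0}−C_R) − C_T = 2.823 − 0.1285 = 2.695 mol/dm³.
S̃_{S/T} = C_S/C_T = 2.695/0.1285 = 21.0.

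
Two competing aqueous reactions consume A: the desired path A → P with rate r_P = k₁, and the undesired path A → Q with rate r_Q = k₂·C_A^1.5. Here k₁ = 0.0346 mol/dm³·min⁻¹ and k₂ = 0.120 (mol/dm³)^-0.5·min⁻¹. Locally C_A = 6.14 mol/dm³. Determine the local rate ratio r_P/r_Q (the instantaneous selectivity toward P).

S_{P/Q} = r_P/r_Q = (k₁)/(k₂·C_A^1.5) = (k₁/k₂)·C_A^-1.5.
= (0.0346) / (0.120×6.140^1.5) = 0.03460/1.826 = 0.0190.
The undesired path is higher order in A, so low C_A (CSTR or dilute feed) favours P.

0.0190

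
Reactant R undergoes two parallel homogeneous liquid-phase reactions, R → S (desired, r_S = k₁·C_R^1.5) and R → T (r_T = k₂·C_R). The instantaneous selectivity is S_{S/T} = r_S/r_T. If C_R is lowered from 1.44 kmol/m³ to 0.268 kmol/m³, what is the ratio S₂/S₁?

S_{S/T} = (k₁/k₂)·C_R^0.5, so S₂/S₁ = (C_{R,2}/C_{R,1})^0.5.
= (0.268/1.44)^0.5 = (0.1861)^0.5 = 0.431.

0.431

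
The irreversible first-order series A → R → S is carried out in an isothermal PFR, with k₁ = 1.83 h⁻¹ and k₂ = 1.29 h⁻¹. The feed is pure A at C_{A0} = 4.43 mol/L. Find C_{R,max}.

1.92 mol/L

For a first-order series the maximum intermediate yield is C_{R,max}/C_{A0} = (k₁/k₂)^[k₂/(k₂−k₁)].
= (1.83/1.29)^(1.29/(1.29−1.83)) = (1.419)^(-2.389) = 0.4337.
C_{R,max} = 0.4337×4.43 = 1.92 mol/L.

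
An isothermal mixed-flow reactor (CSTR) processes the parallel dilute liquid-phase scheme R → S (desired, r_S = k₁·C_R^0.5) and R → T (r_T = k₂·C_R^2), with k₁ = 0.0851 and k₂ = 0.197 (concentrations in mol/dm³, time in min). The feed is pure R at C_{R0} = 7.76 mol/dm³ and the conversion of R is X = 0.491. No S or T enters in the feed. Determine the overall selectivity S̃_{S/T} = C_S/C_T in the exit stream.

0.0550

Exit C_R = C_{R0}(1−X) = 7.76×0.509 = 3.950 mol/dm³.
Rates in a CSTR are evaluated at the outlet concentration: r_S = 0.0851×3.950^0.5 = 0.1691, r_T = 0.197×3.950^2 = 3.073.
Overall selectivity = C_S/C_T = r_Sτ/(r_Tτ) = r_S/r_T = 0.0550.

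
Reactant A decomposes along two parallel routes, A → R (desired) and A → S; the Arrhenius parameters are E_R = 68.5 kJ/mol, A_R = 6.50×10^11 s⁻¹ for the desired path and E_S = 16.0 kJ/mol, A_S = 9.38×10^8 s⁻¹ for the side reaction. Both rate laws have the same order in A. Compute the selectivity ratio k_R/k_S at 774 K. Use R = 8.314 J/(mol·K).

0.198

Since both paths have the same order in A, the concentration cancels and S_{R/S} = k_R/k_S = (A_R/A_S)·exp[(E_S−E_R)/(RT)].
(E_S−E_R)/(RT) = (16.0−68.5)×10³/(8.314×774) = -52500/6435 = -8.158.
k_R/k_S = (6.50×10^11/9.38×10^8)·exp(-8.158) = 693.0 × 2.863×10^-4 = 0.198.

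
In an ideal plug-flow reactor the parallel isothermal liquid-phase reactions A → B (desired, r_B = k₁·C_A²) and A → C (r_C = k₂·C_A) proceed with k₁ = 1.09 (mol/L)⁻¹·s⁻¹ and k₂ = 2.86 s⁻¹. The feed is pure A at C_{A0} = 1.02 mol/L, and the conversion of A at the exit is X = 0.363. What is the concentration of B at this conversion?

0.0891 mol/L

C_A = C_{A0}(1−X) = 0.6497 mol/L.
Along a PFR/batch, dC_C/dC_A = −r_C/(r_B+r_C) = −k₂/(k₂+k₁·C_A).
Integrating from C_{A0} to C_A: C_C = (2.86/1.09)·ln[(2.86+1.09·1.02)/(2.86+1.09·0.650)] = 2.624·ln(3.972/3.568) = 0.2812 mol/L.
Then C_B = (C_{A0}−C_A) − C_C = 0.3703 − 0.2812 = 0.08911 mol/L.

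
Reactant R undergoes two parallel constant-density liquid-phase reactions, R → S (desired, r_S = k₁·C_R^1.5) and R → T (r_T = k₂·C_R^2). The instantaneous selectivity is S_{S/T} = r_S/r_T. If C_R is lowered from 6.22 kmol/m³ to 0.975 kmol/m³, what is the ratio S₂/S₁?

2.53

S_{S/T} = (k₁/k₂)·C_R^-0.5, so S₂/S₁ = (C_{R,2}/C_{R,1})^-0.5.
= (0.975/6.22)^(-0.5) = (0.1568)^(-0.5) = 2.53.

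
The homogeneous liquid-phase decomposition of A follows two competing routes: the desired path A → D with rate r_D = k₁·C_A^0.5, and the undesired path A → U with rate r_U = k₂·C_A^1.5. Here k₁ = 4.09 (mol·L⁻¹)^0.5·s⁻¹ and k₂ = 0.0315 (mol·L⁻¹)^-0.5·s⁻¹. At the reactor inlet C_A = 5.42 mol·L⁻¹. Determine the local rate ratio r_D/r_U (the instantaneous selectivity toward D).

24.0

S_{D/U} = r_D/r_U = (k₁·C_A^0.5)/(k₂·C_A^1.5) = (k₁/k₂)·C_A⁻¹.
= (4.09×5.420^0.5) / (0.0315×5.420^1.5) = 9.522/0.3975 = 24.0.
The undesired path is higher order in A, so low C_A (CSTR or dilute feed) favours D.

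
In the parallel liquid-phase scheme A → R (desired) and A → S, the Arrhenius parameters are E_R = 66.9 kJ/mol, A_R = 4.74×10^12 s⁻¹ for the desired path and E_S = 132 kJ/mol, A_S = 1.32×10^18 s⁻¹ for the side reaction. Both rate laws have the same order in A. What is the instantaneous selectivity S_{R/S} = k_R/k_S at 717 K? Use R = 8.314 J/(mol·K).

0.199

With equal orders, S_{R/S} = k_R/k_S = (A_R/A_S)·exp[(E_S−E_R)/(RT)].
(E_S−E_R)/(RT) = (132−66.9)×10³/(8.314×717) = 65100/5961 = 10.92.
k_R/k_S = (4.74×10^12/1.32×10^18)·exp(10.92) = 3.591×10^-6 × 55311 = 0.199.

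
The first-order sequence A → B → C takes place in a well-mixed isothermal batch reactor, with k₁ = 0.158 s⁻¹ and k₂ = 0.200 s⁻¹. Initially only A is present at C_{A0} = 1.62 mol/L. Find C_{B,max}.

0.527 mol/L

At the optimum, C_{B,max}/C_{A0} = (k₁/k₂)^[k₂/(k₂−k₁)].
= (0.158/0.200)^(0.200/(0.200−0.158)) = (0.7900)^(4.762) = 0.3255.
C_{B,max} = 0.3255×1.62 = 0.527 mol/L.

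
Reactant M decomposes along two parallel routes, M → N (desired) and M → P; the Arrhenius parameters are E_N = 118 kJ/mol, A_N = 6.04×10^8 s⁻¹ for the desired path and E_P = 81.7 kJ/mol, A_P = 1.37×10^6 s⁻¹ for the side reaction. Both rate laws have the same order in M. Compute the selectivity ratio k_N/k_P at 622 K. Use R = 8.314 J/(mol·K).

With equal orders, S_{N/P} = k_N/k_P = (A_N/A_P)·exp[(E_P−E_N)/(RT)].
(E_P−E_N)/(RT) = (81.7−118)×10³/(8.314×622) = -36300/5171 = -7.020.
k_N/k_P = (6.04×10^8/1.37×10^6)·exp(-7.020) = 440.9 × 8.943×10^-4 = 0.394.

0.394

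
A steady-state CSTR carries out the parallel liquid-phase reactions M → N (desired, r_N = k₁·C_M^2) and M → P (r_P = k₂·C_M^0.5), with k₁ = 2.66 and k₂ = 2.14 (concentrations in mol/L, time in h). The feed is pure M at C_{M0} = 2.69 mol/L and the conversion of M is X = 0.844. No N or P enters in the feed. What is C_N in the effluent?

0.573 mol/L

Exit C_M = C_{M0}(1−X) = 2.69×0.156 = 0.4196 mol/L.
Rates in a CSTR are evaluated at the outlet concentration: r_N = 2.66×0.4196^2 = 0.4684, r_P = 2.14×0.4196^0.5 = 1.386.
Fraction of consumed M going to N: r_N/(r_N+r_P) = 0.2526.
C_N = 0.2526·C_{M0}·X = 0.2526×2.69×0.844 = 0.573 mol/L.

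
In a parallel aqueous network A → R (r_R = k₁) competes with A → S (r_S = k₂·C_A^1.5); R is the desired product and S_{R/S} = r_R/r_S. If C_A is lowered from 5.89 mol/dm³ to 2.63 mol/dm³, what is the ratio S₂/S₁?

3.35

S_{R/S} = (k₁/k₂)·C_A^-1.5, so S₂/S₁ = (C_{A,2}/C_{A,1})^-1.5.
= (2.63/5.89)^(-1.5) = (0.4465)^(-1.5) = 3.35.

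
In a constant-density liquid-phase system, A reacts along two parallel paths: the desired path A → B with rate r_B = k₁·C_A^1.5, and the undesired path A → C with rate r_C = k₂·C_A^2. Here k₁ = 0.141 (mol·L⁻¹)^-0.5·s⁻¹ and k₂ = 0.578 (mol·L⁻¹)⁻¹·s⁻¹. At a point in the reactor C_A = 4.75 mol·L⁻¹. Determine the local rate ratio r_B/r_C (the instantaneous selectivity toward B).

0.112

S_{B/C} = r_B/r_C = (k₁·C_A^1.5)/(k₂·C_A^2) = (k₁/k₂)·C_A^-0.5.
= (0.141×4.750^1.5) / (0.578×4.750^2) = 1.460/13.04 = 0.112.
The undesired path is higher order in A, so low C_A (CSTR or dilute feed) favours B.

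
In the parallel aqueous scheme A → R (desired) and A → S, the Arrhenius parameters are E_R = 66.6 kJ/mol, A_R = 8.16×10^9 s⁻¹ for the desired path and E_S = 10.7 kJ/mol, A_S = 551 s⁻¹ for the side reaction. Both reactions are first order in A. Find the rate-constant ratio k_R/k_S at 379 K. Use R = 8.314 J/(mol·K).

With equal orders, S_{R/S} = k_R/k_S = (A_R/A_S)·exp[(E_S−E_R)/(RT)].
(E_S−E_R)/(RT) = (10.7−66.6)×10³/(8.314×379) = -55900/3151 = -17.74.
k_R/k_S = (8.16×10^9/551)·exp(-17.74) = 1.481×10^7 × 1.974×10^-8 = 0.292.
Since E_R > E_S, raising the temperature improves selectivity toward R.

0.292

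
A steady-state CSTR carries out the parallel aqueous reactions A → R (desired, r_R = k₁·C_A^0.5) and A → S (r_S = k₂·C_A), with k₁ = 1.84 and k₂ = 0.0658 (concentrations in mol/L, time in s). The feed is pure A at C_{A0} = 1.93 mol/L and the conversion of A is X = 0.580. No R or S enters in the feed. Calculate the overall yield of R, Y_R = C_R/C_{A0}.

0.562

Exit C_A = C_{A0}(1−X) = 1.93×0.420 = 0.8106 mol/L.
In a CSTR the entire volume is at exit conditions, so r_R = 1.84×0.8106^0.5 = 1.657 and r_S = 0.0658×0.8106 = 0.05334.
Fraction of consumed A going to R: r_R/(r_R+r_S) = 0.9688.
C_R = 0.9688·C_{A0}·X = 0.9688×1.93×0.580 = 1.08 mol/L; Y_R = C_R/C_{A0} = 0.562.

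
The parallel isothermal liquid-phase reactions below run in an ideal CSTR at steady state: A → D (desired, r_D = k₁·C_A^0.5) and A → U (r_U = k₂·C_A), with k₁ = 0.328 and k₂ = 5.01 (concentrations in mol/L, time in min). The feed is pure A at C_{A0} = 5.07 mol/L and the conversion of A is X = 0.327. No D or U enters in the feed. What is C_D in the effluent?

Exit C_A = C_{A0}(1−X) = 5.07×0.673 = 3.412 mol/L.
In a CSTR the entire volume is at exit conditions, so r_D = 0.328×3.412^0.5 = 0.6059 and r_U = 5.01×3.412 = 17.09.
Fraction of consumed A going to D: r_D/(r_D+r_U) = 0.03423.
C_D = 0.03423·C_{A0}·X = 0.03423×5.07×0.327 = 0.0567 mol/L.

0.0567 mol/L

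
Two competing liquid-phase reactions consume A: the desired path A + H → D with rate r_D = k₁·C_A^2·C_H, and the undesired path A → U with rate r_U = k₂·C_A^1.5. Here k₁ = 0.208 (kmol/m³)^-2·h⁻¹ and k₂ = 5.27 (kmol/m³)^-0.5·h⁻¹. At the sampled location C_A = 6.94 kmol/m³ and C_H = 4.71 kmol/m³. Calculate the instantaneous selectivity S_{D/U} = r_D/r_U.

S_{D/U} = r_D/r_U = (k₁·C_A^2·C_H)/(k₂·C_A^1.5) = (k₁/k₂)·C_A^0.5·C_H.
= (0.208×6.940^2×4.710) / (5.27×6.940^1.5) = 47.18/96.35 = 0.490.

0.490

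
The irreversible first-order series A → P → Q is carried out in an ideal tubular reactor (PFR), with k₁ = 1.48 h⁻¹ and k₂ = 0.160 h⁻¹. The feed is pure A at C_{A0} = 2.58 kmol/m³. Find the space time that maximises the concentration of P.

1.69 h

The intermediate peaks when r₁ = r₂, i.e. k₁e^(−k₁τ) = k₂e^(−k₂τ), giving τ_opt = ln(k₂/k₁)/(k₂−k₁).
= ln(0.160/1.48)/(0.160−1.48) = ln(0.1081)/-1.320 = -2.225/-1.320 = 1.69 h.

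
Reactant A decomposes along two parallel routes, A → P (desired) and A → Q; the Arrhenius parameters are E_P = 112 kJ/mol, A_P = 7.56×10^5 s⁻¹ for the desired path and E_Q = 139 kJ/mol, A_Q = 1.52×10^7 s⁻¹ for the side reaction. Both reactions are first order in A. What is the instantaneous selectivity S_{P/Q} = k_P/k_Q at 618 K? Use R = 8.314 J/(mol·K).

9.52

Since both paths have the same order in A, the concentration cancels and S_{P/Q} = k_P/k_Q = (A_P/A_Q)·exp[(E_Q−E_P)/(RT)].
(E_Q−E_P)/(RT) = (139−112)×10³/(8.314×618) = 27000/5138 = 5.255.
k_P/k_Q = (7.56×10^5/1.52×10^7)·exp(5.255) = 0.04974 × 191.5 = 9.52.
Since E_P < E_Q, lowering the temperature improves selectivity toward P.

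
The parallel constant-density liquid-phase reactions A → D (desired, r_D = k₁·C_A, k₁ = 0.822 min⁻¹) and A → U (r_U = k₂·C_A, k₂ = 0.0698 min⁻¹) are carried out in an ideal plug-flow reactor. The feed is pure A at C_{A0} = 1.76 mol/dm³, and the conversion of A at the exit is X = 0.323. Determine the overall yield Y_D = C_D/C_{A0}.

0.298

C_A = C_{A0}(1−X) = 1.192 mol/dm³.
Both paths are first order in A, so the instantaneous fraction to D is constant: dC_D/d(−C_A) = k₁/(k₁+k₂) = 0.9217.
C_D = 0.9217·(C_{A0}−C_A) = 0.9217×0.5685 = 0.524 mol/dm³.
Y_D = C_D/C_{A0} = 0.5240/1.76 = 0.298.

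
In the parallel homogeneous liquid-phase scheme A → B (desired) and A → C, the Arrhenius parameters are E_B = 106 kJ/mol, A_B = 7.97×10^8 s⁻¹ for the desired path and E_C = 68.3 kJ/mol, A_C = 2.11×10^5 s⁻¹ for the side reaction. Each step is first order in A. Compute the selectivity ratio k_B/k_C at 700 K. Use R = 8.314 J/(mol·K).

5.81

k_B/k_C = (A_B/A_C)·exp[−(E_B−E_C)/(RT)] = (A_B/A_C)·exp[(E_C−E_B)/(RT)].
(E_C−E_B)/(RT) = (68.3−106)×10³/(8.314×700) = -37700/5820 = -6.478.
k_B/k_C = (7.97×10^8/2.11×10^5)·exp(-6.478) = 3777 × 0.001537 = 5.81.
Since E_B > E_C, raising the temperature improves selectivity toward B.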